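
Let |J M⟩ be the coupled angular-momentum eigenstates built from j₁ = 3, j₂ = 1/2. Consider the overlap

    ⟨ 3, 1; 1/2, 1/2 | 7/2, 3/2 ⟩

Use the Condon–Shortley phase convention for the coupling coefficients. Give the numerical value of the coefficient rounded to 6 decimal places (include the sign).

triangle: 0!*6!*1!/8! = 720/40320
(j±m)!: 4!*2!*1!*0!*5!*2! = 11520
prefactor² = (2J+1)*Δ*N² = 11520/7
  k=0: +1/(0!*0!*2!*1!*4!*0!) = 1/48
Σ = 1/48  ⇒  CG² = 11520/7*(1/48)² = 5/7
CG = +√(5/7) = +0.845154

+√(5/7) ≈ +0.845154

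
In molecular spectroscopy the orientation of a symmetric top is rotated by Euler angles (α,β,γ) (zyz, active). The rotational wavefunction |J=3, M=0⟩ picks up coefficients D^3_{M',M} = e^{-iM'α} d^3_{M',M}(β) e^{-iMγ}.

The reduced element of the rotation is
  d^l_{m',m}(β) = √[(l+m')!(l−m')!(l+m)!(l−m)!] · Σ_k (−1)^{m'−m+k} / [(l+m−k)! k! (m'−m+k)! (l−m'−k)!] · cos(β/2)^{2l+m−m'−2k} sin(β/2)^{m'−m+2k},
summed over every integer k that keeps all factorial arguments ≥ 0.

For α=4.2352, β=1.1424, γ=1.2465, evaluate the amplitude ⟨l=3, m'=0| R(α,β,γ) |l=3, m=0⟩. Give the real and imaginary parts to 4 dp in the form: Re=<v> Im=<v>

D^3_{0,0}(4.2352,1.1424,1.2465) = e^{-i·0·4.2352}·d^3_{0,0}(1.1424)·e^{-i·0·1.2465}. Compute d first:
Half-angle: c=0.841253, s=0.540642. N=√(6·6·6·6)=36.000000
k: max(0,(0)−(0))=0 … min(3+(0),3−(0))=3
  k=0: (−1)^0·36.0000/(36)·0.8413^6·0.5406^0 = +0.354453
  k=1: (−1)^1·36.0000/(4)·0.8413^4·0.5406^2 = -1.317553
  k=2: (−1)^2·36.0000/(4)·0.8413^2·0.5406^4 = +0.544170
  k=3: (−1)^3·36.0000/(36)·0.8413^0·0.5406^6 = -0.024972
d^3_{0,0}(1.1424) = +0.354453 -1.317553 +0.544170 -0.024972 = -0.443902
Phases: e^{-i·(0)·4.2352}=+1.000000+0.000000i, e^{-i·(0)·1.2465}=+1.000000+0.000000i ⇒ D=-0.443902+0.000000i

Re=-0.4439 Im=0.0000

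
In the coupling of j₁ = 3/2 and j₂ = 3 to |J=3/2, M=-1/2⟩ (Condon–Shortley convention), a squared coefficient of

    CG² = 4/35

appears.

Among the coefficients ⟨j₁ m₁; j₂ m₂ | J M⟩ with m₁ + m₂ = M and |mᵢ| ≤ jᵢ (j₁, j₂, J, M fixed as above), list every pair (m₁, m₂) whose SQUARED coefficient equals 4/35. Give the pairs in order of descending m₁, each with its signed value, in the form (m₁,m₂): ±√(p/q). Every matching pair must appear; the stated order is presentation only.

(-3/2,1): −√(4/35)

Admissible pairs with m₁+m₂ = M = -1/2: (-3/2,1), (-1/2,0), (1/2,-1), (3/2,-2)
  (m₁,m₂)=(3/2,-2): CG² = 2/7, CG = +√(2/7)
  (m₁,m₂)=(1/2,-1): CG² = 12/35, CG = −√(12/35)
  (m₁,m₂)=(-1/2,0): CG² = 9/35, CG = +√(9/35)
  (m₁,m₂)=(-3/2,1): CG² = 4/35, CG = −√(4/35)   ← matches the target
Pairs with CG² = 4/35: (-3/2,1): −√(4/35)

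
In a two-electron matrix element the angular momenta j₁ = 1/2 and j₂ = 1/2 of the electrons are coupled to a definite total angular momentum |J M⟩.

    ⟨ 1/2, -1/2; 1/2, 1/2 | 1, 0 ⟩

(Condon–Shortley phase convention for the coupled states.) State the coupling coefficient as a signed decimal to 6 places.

+√(1/2) = +0.707107

triangle: 0!·1!·1!/3! = 1/6
(j±m)!: 0!·1!·1!·0!·1!·1! = 1
prefactor² = (2J+1)·Δ·N² = 1/2
  k=0: +1/(0!·0!·1!·1!·0!·0!) = 1
Σ = 1  ⇒  CG² = 1/2·1² = 1/2
CG = +√(1/2) = +0.707107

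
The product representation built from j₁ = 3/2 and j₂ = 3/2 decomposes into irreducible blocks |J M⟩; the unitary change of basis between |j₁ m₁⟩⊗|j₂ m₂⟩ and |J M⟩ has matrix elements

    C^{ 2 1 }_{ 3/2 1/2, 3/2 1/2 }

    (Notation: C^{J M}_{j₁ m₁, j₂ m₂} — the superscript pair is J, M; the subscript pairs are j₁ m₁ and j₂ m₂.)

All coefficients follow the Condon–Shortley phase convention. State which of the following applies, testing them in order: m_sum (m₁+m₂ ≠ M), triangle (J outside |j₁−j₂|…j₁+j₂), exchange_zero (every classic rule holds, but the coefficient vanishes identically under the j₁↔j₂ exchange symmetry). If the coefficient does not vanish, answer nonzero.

m-sum: m₁+m₂ = 1/2+1/2 = 1, M = 1  ✓
triangle: |j₁−j₂| = 0 ≤ J = 2 ≤ j₁+j₂ = 3  ✓
exchange: j₁=j₂ and m₁=m₂, and (−1)^(j₁+j₂−J) = (−1)^1 = −1 forces ⟨j₁m₁;j₂m₂|JM⟩ = −⟨j₂m₂;j₁m₁|JM⟩ = −⟨j₁m₁;j₂m₂|JM⟩ ⇒ the coefficient vanishes identically
Racah sum check: Σ_k collapses to 0 ⇒ CG = 0

exchange_zero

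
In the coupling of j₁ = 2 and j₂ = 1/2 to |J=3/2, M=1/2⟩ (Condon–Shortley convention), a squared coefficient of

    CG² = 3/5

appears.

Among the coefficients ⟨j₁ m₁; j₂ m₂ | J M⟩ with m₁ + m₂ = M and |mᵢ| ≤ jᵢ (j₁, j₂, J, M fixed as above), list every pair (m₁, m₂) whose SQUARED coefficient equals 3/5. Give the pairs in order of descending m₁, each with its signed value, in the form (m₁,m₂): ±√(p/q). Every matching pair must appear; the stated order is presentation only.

(1,-1/2): +√(3/5)

Admissible pairs with m₁+m₂ = M = 1/2: (0,1/2), (1,-1/2)
  (m₁,m₂)=(1,-1/2): CG² = 3/5, CG = +√(3/5)   ← matches the target
  (m₁,m₂)=(0,1/2): CG² = 2/5, CG = −√(2/5)
Pairs with CG² = 3/5: (1,-1/2): +√(3/5)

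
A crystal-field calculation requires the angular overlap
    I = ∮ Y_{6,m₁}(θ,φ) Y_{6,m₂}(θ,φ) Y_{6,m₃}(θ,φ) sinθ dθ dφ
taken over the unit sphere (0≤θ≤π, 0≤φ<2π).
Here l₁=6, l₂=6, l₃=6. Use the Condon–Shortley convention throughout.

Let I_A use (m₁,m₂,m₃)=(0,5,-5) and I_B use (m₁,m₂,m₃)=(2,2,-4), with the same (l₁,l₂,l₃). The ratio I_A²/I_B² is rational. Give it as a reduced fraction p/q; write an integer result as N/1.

Same 6,6,6: normalisation and zero-m 3j drop out of the ratio.
A: Δ: 6! 6! 6! / 19! → 1/325909584; sum: t=5:−1/10368000 t=6:+1/62208000 = -1/12441600; 3j²(6 6 6; 0 5 -5) = Δ·Π!·Σ² = 275/16796  (sign +1)
B: Δ: 6! 6! 6! / 19! → 1/325909584; sum: t=2:+1/1658880 t=3:−1/518400 t=4:+1/1658880 = -1/1382400; 3j²(6 6 6; 2 2 -4) = Δ·Π!·Σ² = 504/46189  (sign -1)
I_A²/I_B² = (275/16796)/(504/46189) = 3025/2016

3025/2016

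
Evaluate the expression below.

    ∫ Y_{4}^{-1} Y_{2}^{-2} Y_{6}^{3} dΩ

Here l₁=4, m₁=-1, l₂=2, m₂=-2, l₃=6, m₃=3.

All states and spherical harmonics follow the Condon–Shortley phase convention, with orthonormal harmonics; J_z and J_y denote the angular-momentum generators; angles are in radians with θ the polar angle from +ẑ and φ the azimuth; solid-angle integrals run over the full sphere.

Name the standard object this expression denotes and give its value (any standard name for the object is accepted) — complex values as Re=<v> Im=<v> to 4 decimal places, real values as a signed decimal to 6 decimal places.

This is a Gaunt coefficient — the integral of a triple product of spherical harmonics over the sphere.
Checks pass: Σm=0; 12 even; l₃=6∈[2,6].
(2·4+1)(2·2+1)(2·6+1) = 585
Δ: 0! 8! 4! / 13! → 1/6435
sum: t=0:+1/2304 = 1/2304
3j²(4 2 6; 0 0 0) = Δ·Π!·Σ² = 5/143  (sign +1)
sum: t=0:+1/17280 = 1/17280
3j²(4 2 6; -1 -2 3) = Δ·Π!·Σ² = 14/715  (sign -1)
combine: 4πI² = 585·5/143·14/715 = 630/1573
take √, sign -1: I = -0.17852580

Gaunt coefficient, -0.178526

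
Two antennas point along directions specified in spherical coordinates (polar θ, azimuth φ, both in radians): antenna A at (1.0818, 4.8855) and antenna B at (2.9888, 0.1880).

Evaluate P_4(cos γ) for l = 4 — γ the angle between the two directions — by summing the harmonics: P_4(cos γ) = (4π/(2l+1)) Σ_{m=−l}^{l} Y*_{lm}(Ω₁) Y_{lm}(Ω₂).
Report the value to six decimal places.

-0.233486

Addition theorem: P_4(cos γ) = (4π/9) Σ_m Y*_{lm}(Ω₁) Y_{lm}(Ω₂), m = −4…4:
  [-4]  conj(Y_{4,-4})(Ω₁) = 0.20688 + 0.17160j ; Y_{4,-4}(Ω₂) = 0.00017 - 0.00016j ; Δ = 0.00006 - 0.00000j
  [-3]  conj(Y_{4,-3})(Ω₁) = -0.20076 + 0.35119j ; Y_{4,-3}(Ω₂) = -0.00369 + 0.00233j ; Δ = -0.00008 - 0.00176j
  [-2]  conj(Y_{4,-2})(Ω₁) = -0.13355 - 0.04818j ; Y_{4,-2}(Ω₂) = 0.04208 - 0.01661j ; Δ = -0.00642 + 0.00019j
  [-1]  conj(Y_{4,-1})(Ω₁) = -0.04918 + 0.28126j ; Y_{4,-1}(Ω₂) = -0.26831 + 0.05104j ; Δ = -0.00116 - 0.07797j
  [+0]  conj(Y_{4,0})(Ω₁) = -0.20264 + 0.00000j ; Y_{4,0}(Ω₂) = 0.75025 + 0.00000j ; Δ = -0.15203 + 0.00000j
  [+1]  conj(Y_{4,1})(Ω₁) = 0.04918 + 0.28126j ; Y_{4,1}(Ω₂) = 0.26831 + 0.05104j ; Δ = -0.00116 + 0.07797j
  [+2]  conj(Y_{4,2})(Ω₁) = -0.13355 + 0.04818j ; Y_{4,2}(Ω₂) = 0.04208 + 0.01661j ; Δ = -0.00642 - 0.00019j
  [+3]  conj(Y_{4,3})(Ω₁) = 0.20076 + 0.35119j ; Y_{4,3}(Ω₂) = 0.00369 + 0.00233j ; Δ = -0.00008 + 0.00176j
  [+4]  conj(Y_{4,4})(Ω₁) = 0.20688 - 0.17160j ; Y_{4,4}(Ω₂) = 0.00017 + 0.00016j ; Δ = 0.00006 + 0.00000j
Σ over m = -0.16722 - 0.00000j; ×(4π/9) → -0.23349 - 0.00000j. Real part: -0.233486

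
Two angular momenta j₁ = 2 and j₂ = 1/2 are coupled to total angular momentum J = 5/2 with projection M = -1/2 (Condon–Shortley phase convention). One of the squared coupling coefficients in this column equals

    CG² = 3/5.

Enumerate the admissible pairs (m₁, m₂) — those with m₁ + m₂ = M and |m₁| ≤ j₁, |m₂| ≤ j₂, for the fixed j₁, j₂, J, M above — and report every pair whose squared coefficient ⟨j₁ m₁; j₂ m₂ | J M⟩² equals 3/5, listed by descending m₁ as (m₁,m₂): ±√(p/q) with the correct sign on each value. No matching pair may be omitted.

Admissible pairs with m₁+m₂ = M = -1/2: (-1,1/2), (0,-1/2)
  (m₁,m₂)=(0,-1/2): CG² = 3/5, CG = +√(3/5)   ← matches the target
  (m₁,m₂)=(-1,1/2): CG² = 2/5, CG = +√(2/5)
Pairs with CG² = 3/5: (0,-1/2): +√(3/5)

(0,-1/2): +√(3/5)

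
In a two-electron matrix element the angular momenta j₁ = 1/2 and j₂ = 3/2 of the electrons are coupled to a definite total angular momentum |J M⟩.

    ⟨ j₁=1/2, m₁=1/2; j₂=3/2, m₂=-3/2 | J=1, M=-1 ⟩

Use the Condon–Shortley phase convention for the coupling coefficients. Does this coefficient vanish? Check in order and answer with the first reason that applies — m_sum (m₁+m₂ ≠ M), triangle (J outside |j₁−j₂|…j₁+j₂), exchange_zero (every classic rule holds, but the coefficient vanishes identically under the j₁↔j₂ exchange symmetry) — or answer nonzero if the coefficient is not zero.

nonzero

m-sum: m₁+m₂ = 1/2+(-3/2) = -1, M = -1  ✓
triangle: |j₁−j₂| = 1 ≤ J = 1 ≤ j₁+j₂ = 2  ✓
exchange: j₁≠j₂ or m₁≠m₂ — the exchange symmetry imposes no constraint here
value check: CG = +√(3/4) = +0.866025 ≠ 0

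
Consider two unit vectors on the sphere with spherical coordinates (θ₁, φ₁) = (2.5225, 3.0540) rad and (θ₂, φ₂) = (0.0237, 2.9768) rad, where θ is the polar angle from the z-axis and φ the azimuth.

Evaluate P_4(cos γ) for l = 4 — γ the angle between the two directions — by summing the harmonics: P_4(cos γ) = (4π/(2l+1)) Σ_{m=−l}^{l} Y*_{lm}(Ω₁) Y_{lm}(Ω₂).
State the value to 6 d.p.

Addition theorem: P_4(cos γ) = (4π/9) Σ_m Y*_{lm}(Ω₁) Y_{lm}(Ω₂), m = −4…4:
  m=-4: (0.047133, -0.017225) × (0.000000, 0.000000) = (0.000000, 0.000000)  (running Σ = (0.000000, 0.000000))
  m=-3: (0.192358, -0.051744) × (-0.000015, -0.000008) = (-0.000003, -0.000001)  (running Σ = (-0.000003, -0.000001))
  m=-2: (0.404075, -0.071521) × (0.001066, 0.000365) = (0.000457, 0.000071)  (running Σ = (0.000454, 0.000070))
  m=-1: (0.365886, -0.032131) × (-0.044181, -0.007347) = (-0.016401, -0.001269)  (running Σ = (-0.015948, -0.001198))
  m=0: (-0.158772, -0.000000) × (0.843909, 0.000000) = (-0.133989, -0.000000)  (running Σ = (-0.149937, -0.001198))
  m=1: (-0.365886, -0.032131) × (0.044181, -0.007347) = (-0.016401, 0.001269)  (running Σ = (-0.166338, 0.000070))
  m=2: (0.404075, 0.071521) × (0.001066, -0.000365) = (0.000457, -0.000071)  (running Σ = (-0.165881, -0.000001))
  m=3: (-0.192358, -0.051744) × (0.000015, -0.000008) = (-0.000003, 0.000001)  (running Σ = (-0.165884, 0.000000))
  m=4: (0.047133, 0.017225) × (0.000000, -0.000000) = (0.000000, -0.000000)  (running Σ = (-0.165884, -0.000000))
Accumulated sum (-0.165884, -0.000000); after 4π/(2l+1) scaling, (-0.231618, -0.000000) ⇒ P_4 = -0.231618

-0.231618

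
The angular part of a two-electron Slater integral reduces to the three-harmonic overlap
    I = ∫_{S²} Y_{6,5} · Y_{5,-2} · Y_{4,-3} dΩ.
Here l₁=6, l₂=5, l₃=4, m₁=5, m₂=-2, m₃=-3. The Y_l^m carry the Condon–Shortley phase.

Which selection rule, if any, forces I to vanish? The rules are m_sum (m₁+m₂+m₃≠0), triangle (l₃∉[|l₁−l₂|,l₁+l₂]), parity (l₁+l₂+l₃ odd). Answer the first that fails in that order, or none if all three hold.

Σmᵢ = 0  ✓
l₃∈[|l₁−l₂|,l₁+l₂]=[1,11], have l₃=4  ✓
Σlᵢ = 15 ⇒ odd  ✗

parity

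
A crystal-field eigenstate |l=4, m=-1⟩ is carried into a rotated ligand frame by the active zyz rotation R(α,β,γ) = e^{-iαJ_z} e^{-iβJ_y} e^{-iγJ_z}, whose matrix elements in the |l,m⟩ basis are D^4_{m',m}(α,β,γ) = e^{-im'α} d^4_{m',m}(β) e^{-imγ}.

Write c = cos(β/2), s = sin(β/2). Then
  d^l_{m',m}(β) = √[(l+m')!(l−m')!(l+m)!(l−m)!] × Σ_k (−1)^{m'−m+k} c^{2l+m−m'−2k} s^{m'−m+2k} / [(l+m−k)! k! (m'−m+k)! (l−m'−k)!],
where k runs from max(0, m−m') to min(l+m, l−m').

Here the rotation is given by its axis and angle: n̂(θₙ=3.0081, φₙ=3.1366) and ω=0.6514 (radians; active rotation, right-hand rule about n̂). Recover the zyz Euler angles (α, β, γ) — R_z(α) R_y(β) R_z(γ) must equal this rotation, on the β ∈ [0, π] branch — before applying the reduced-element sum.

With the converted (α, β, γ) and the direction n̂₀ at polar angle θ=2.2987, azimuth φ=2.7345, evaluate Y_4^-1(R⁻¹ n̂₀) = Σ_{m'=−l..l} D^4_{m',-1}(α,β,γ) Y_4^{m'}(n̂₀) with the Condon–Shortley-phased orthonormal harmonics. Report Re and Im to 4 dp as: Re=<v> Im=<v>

Re=0.0068 Im=-0.0011

Axis–angle → zyz. n̂ = (sinθₙcosφₙ, sinθₙsinφₙ, cosθₙ) = (-0.133095, +0.000665, -0.991103), ω = 0.6514.
R = I cosω + sinω [n̂]ₓ + (1−cosω) n̂n̂ᵀ gives
  R = [+0.798863, +0.600888, +0.027413; -0.600924, +0.795236, +0.080561; +0.026608, -0.080830, +0.996373]
β = atan2(√(R₁₃²+R₂₃²), R₃₃) = 0.085200; α = atan2(R₂₃, R₁₃) mod 2π = 1.242803; γ = atan2(R₃₂, −R₃₁) mod 2π = 4.394381
Need the full column D^4_{m',-1} for m'=−4..4 at α=1.2428, β=0.0852, γ=4.3944.
cos(β/2)=0.999093, sin(β/2)=0.042587
d^4_{-4,-1}: single k=3 term ⇒ +0.000575;  D = -0.000574+0.000034i
d^4_{-3,-1}: k∈[2..3] ⇒ +0.014317 -0.000043 = +0.014274;  D = -0.003791+0.013761i
d^4_{-2,-1}: k∈[1..3] ⇒ +0.179538 -0.001631 +0.000002 = +0.177909;  D = +0.147155+0.099985i
d^4_{-1,-1}: k∈[0..3] ⇒ +0.992765 -0.027057 +0.000098 -0.000000 = +0.965806;  D = +0.771194-0.581413i
d^4_{0,-1}: k∈[0..3] ⇒ -0.189249 +0.002063 -0.000004 +0.000000 = -0.187190;  D = +0.058530+0.177804i
d^4_{1,-1}: k∈[0..3] ⇒ +0.018038 -0.000098 +0.000000 -0.000000 = +0.017940;  D = -0.017939-0.000179i
d^4_{2,-1}: k∈[0..2] ⇒ -0.001087 +0.000003 -0.000000 = -0.001084;  D = +0.000360-0.001023i
d^4_{3,-1}: k∈[0..1] ⇒ +0.000043 -0.000000 = +0.000043;  D = +0.000034+0.000027i
d^4_{4,-1}: single k=0 term ⇒ -0.000001;  D = -0.000001+0.000001i
Y_4^{m'}(θ=2.2987,φ=2.7345) and Σ D·Y over m':
  (-0.0006+0.0000i)·(-0.0079+0.1372i)  (-0.0038+0.0138i)·(+0.1187+0.3256i)  (+0.1472+0.1000i)·(+0.2686+0.2845i)  (+0.7712-0.5814i)·(+0.0212+0.0092i)  (+0.0585+0.1778i)·(-0.3620+0.0000i)  (-0.0179-0.0002i)·(-0.0212+0.0092i)  (+0.0004-0.0010i)·(+0.2686-0.2845i)  (+0.0000+0.0000i)·(-0.1187+0.3256i)  (-0.0000+0.0000i)·(-0.0079-0.1372i)
Y_4^-1(R⁻¹ n̂) = +0.006839-0.001133i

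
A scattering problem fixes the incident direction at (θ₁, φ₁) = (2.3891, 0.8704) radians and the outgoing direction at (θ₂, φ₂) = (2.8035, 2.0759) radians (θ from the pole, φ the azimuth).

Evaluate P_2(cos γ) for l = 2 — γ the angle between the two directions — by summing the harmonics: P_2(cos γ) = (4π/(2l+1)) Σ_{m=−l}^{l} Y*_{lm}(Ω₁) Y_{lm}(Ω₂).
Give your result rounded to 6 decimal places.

Summing Y*_{l m}(θ₁,φ₁)·Y_{l m}(θ₂,φ₂) over m ∈ [−2, 2]; prefactor 4π/(2·2+1) = 2.513274:
  term(m=-2) = -0.00571 - 0.00512j   from Y*(Ω₁)=-0.03053 + 0.17783j, Y(Ω₂)=-0.02259 + 0.03599j
  term(m=-1) = 0.03328 - 0.08703j   from Y*(Ω₁)=-0.24842 - 0.29470j, Y(Ω₂)=0.11698 + 0.21155j
  term(m=+0) = 0.09944 + 0.00000j   from Y*(Ω₁)=0.18881 + 0.00000j, Y(Ω₂)=0.52669 + 0.00000j
  term(m=+1) = 0.03328 + 0.08703j   from Y*(Ω₁)=0.24842 - 0.29470j, Y(Ω₂)=-0.11698 + 0.21155j
  term(m=+2) = -0.00571 + 0.00512j   from Y*(Ω₁)=-0.03053 - 0.17783j, Y(Ω₂)=-0.02259 - 0.03599j
Σ over m = 0.15459 + 0.00000j; ×(4π/5) → 0.38853 + 0.00000j. Real part: 0.388528

0.388528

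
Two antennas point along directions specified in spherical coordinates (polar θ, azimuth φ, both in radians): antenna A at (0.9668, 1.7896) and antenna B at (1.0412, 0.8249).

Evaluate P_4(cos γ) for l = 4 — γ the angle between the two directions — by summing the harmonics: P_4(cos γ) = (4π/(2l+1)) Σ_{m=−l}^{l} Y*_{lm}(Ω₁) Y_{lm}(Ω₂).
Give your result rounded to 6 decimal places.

Summing Y*_{l m}(θ₁,φ₁)·Y_{l m}(θ₂,φ₂) over m ∈ [−4, 4]; prefactor 4π/(2·4+1) = 1.396263:
  term(m=-4) = -0.03757 - 0.03277j   from Y*(Ω₁)=0.13015 + 0.15591j, Y(Ω₂)=-0.24242 + 0.03863j
  term(m=-3) = -0.15619 + 0.03947j   from Y*(Ω₁)=0.24190 - 0.31400j, Y(Ω₂)=-0.31935 - 0.25140j
  term(m=-2) = -0.01960 + 0.05230j   from Y*(Ω₁)=-0.25820 - 0.12080j, Y(Ω₂)=-0.01546 - 0.19534j
  term(m=-1) = 0.02340 + 0.03376j   from Y*(Ω₁)=0.03562 - 0.16021j, Y(Ω₂)=-0.16986 + 0.18384j
  term(m=+0) = 0.08073 + 0.00000j   from Y*(Ω₁)=-0.32108 + 0.00000j, Y(Ω₂)=-0.25142 + 0.00000j
  term(m=+1) = 0.02340 - 0.03376j   from Y*(Ω₁)=-0.03562 - 0.16021j, Y(Ω₂)=0.16986 + 0.18384j
  term(m=+2) = -0.01960 - 0.05230j   from Y*(Ω₁)=-0.25820 + 0.12080j, Y(Ω₂)=-0.01546 + 0.19534j
  term(m=+3) = -0.15619 - 0.03947j   from Y*(Ω₁)=-0.24190 - 0.31400j, Y(Ω₂)=0.31935 - 0.25140j
  term(m=+4) = -0.03757 + 0.03277j   from Y*(Ω₁)=0.13015 - 0.15591j, Y(Ω₂)=-0.24242 - 0.03863j
Accumulated sum -0.29921 + 0.00000j; after 4π/(2l+1) scaling, -0.41777 + 0.00000j ⇒ P_4 = -0.417774

-0.417774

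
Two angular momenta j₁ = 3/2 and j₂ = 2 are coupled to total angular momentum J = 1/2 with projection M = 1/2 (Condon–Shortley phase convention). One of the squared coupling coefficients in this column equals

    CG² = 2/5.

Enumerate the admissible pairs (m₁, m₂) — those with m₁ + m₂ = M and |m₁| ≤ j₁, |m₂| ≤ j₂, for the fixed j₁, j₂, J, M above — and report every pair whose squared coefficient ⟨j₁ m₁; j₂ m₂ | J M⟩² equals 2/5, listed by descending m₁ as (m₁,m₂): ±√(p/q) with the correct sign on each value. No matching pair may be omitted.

(-3/2,2): −√(2/5)

Admissible pairs with m₁+m₂ = M = 1/2: (-3/2,2), (-1/2,1), (1/2,0), (3/2,-1)
  (m₁,m₂)=(3/2,-1): CG² = 1/10, CG = +√(1/10)
  (m₁,m₂)=(1/2,0): CG² = 1/5, CG = −√(1/5)
  (m₁,m₂)=(-1/2,1): CG² = 3/10, CG = +√(3/10)
  (m₁,m₂)=(-3/2,2): CG² = 2/5, CG = −√(2/5)   ← matches the target
Pairs with CG² = 2/5: (-3/2,2): −√(2/5)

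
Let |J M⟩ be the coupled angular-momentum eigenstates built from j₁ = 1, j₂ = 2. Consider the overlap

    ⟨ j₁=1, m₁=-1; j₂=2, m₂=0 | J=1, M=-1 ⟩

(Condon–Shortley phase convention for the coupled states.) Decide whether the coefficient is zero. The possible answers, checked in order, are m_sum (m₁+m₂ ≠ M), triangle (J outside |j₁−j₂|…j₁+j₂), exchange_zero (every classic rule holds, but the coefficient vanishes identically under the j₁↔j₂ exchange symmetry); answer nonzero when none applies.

nonzero

m-sum: m₁+m₂ = -1+0 = -1, M = -1  ✓
triangle: |j₁−j₂| = 1 ≤ J = 1 ≤ j₁+j₂ = 3  ✓
exchange: j₁≠j₂ or m₁≠m₂ — the exchange symmetry imposes no constraint here
value check: CG = +√(1/10) = +0.316228 ≠ 0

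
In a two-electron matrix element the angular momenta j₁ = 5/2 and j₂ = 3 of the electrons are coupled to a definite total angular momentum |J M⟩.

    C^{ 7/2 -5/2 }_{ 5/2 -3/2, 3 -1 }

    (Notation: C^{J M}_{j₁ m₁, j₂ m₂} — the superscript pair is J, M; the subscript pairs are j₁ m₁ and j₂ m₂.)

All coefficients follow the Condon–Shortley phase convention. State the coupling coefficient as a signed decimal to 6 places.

-0.398410  (= −√(10/63))

j₁+j₂−J=2  J+j₁−j₂=3  J−j₁+j₂=4  j₁+j₂+J+1=10
(j₁±m₁, j₂±m₂, J±M) = (1,4,2,4,1,6)
P² = 18432/35
sum k=1..2:
  [1] −1/36 = -1/36
  [2] +1/96 = 1/96
S = -5/288
C² = P²·S² = 10/63 ; C = -0.398410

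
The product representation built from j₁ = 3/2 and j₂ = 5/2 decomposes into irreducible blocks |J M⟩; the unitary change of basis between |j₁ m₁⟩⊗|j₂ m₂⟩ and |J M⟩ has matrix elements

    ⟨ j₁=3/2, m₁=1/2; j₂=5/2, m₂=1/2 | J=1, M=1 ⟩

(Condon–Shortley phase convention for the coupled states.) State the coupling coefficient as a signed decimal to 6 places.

−√(3/20) ≈ -0.387298

√[3·3!0!2!/6! · 2!1!3!2!2!0!] = √(12/5)
  +(−1)^1/∏(1,2,0,2,0,0)! = -1/4  (running -1/4)
⟨..|..⟩ = √(12/5)·(-1/4) = -0.387298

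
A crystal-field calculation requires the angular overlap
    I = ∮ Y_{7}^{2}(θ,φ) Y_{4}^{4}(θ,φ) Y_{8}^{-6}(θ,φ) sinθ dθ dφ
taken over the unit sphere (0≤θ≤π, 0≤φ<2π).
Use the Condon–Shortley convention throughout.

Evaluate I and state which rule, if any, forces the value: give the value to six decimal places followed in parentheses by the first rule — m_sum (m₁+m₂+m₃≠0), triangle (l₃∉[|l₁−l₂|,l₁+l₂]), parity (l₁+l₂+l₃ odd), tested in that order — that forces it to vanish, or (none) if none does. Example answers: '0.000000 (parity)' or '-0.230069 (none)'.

L=19 odd ⇒ parity kills the (l;000) factor ⇒ I = 0

0.000000 (parity)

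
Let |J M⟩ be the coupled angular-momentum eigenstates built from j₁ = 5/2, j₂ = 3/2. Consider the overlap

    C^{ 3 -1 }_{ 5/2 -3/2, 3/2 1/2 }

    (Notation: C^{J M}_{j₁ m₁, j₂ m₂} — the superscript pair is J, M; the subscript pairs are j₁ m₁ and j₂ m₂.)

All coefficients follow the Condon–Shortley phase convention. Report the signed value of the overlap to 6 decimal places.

√[7·1!4!2!/8! · 1!4!2!1!2!4!] = √(96/5)
  +(−1)^0/∏(0,1,4,2,0,0)! = 1/48  (running 1/48)
  +(−1)^1/∏(1,0,3,1,1,1)! = -1/6  (running -7/48)
⟨..|..⟩ = √(96/5)·(-7/48) = -0.639010

-0.639010  (= −√(49/120))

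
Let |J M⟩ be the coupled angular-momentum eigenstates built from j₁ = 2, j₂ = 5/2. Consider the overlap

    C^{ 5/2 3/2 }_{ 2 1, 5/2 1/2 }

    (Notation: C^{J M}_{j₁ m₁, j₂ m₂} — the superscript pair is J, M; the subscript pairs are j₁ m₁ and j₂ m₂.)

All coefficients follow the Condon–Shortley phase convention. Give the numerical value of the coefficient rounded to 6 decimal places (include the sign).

-0.414039

j₁+j₂−J=2  J+j₁−j₂=2  J−j₁+j₂=3  j₁+j₂+J+1=8
(j₁±m₁, j₂±m₂, J±M) = (3,1,3,2,4,1)
P² = 216/35
sum k=0..1:
  [0] +1/12 = 1/12
  [1] −1/4 = -1/4
S = -1/6
C² = P²·S² = 6/35 ; C = -0.414039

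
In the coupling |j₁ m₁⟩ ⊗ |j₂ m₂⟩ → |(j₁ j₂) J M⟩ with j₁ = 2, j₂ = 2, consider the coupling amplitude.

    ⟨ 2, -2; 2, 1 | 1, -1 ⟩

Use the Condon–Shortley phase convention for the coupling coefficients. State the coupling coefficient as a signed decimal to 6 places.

-0.447214

j₁+j₂−J=3  J+j₁−j₂=1  J−j₁+j₂=1  j₁+j₂+J+1=6
(j₁±m₁, j₂±m₂, J±M) = (0,4,3,1,0,2)
P² = 36/5
sum k=3..3:
  [3] −1/6 = -1/6
S = -1/6
C² = P²·S² = 1/5 ; C = -0.447214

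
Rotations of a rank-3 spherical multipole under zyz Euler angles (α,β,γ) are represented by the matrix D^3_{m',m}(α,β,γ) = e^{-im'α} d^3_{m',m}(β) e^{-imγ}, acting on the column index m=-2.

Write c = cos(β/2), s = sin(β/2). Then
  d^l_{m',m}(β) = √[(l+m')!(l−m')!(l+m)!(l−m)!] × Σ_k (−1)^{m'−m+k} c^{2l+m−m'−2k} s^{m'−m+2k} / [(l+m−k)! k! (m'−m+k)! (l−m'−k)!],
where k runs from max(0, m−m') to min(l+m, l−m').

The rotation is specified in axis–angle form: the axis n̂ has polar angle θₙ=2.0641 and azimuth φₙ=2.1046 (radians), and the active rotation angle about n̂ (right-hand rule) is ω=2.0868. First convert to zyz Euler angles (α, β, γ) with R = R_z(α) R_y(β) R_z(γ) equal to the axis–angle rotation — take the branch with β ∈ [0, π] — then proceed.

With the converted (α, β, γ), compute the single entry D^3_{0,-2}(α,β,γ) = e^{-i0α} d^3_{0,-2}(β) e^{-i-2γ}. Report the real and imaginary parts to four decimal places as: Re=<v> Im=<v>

Re=0.1607 Im=0.1377

Axis–angle → zyz. n̂ = (sinθₙcosφₙ, sinθₙsinφₙ, cosθₙ) = (-0.448148, +0.758238, -0.473538), ω = 2.0868.
R = I cosω + sinω [n̂]ₓ + (1−cosω) n̂n̂ᵀ gives
  R = [-0.193478, -0.095581, +0.976438; -0.919347, +0.365190, -0.146418; -0.342590, -0.926013, -0.158529]
β = atan2(√(R₁₃²+R₂₃²), R₃₃) = 1.729996; α = atan2(R₂₃, R₁₃) mod 2π = 6.134344; γ = atan2(R₃₂, −R₃₁) mod 2π = 5.066736
D^3_{0,-2}(6.1343,1.7300,5.0667) = e^{-i·0·6.1343}·d^3_{0,-2}(1.7300)·e^{-i·-2·5.0667}. Compute d first:
Half-angle: c=0.648641, s=0.761094. N=√(6·6·1·120)=65.726707
k: max(0,(-2)−(0))=0 … min(3+(-2),3−(0))=1
  k=0: (−1)^2·65.7267/(12)·0.6486^4·0.7611^2 = +0.561638
  k=1: (−1)^3·65.7267/(12)·0.6486^2·0.7611^4 = -0.773256
d^3_{0,-2}(1.7300) = +0.561638 -0.773256 = -0.211619
Phases: e^{-i·(0)·6.1343}=+1.000000+0.000000i, e^{-i·(-2)·5.0667}=-0.759212-0.650843i ⇒ D=+0.160664+0.137731i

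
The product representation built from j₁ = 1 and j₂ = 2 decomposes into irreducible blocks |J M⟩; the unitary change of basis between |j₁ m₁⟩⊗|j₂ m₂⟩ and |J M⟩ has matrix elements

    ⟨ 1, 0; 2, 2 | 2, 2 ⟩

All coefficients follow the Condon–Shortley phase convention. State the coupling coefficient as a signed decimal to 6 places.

-0.816497  (= −√(2/3))

√[5·1!1!3!/6! · 1!1!4!0!4!0!] = √(24)
  +(−1)^1/∏(1,0,0,3,1,0)! = -1/6  (running -1/6)
⟨..|..⟩ = √(24)·(-1/6) = -0.816497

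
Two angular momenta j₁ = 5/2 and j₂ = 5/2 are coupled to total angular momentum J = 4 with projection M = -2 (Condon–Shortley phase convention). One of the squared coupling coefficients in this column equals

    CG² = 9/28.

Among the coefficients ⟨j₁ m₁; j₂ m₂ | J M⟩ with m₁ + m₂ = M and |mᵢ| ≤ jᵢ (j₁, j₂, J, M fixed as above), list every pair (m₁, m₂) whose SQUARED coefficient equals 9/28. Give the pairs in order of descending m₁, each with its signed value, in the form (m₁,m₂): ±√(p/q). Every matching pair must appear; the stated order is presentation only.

(1/2,-5/2): +√(9/28); (-5/2,1/2): −√(9/28)

Admissible pairs with m₁+m₂ = M = -2: (-5/2,1/2), (-3/2,-1/2), (-1/2,-3/2), (1/2,-5/2)
  (m₁,m₂)=(1/2,-5/2): CG² = 9/28, CG = +√(9/28)   ← matches the target
  (m₁,m₂)=(-1/2,-3/2): CG² = 5/28, CG = +√(5/28)
  (m₁,m₂)=(-3/2,-1/2): CG² = 5/28, CG = −√(5/28)
  (m₁,m₂)=(-5/2,1/2): CG² = 9/28, CG = −√(9/28)   ← matches the target
Pairs with CG² = 9/28: (1/2,-5/2): +√(9/28); (-5/2,1/2): −√(9/28)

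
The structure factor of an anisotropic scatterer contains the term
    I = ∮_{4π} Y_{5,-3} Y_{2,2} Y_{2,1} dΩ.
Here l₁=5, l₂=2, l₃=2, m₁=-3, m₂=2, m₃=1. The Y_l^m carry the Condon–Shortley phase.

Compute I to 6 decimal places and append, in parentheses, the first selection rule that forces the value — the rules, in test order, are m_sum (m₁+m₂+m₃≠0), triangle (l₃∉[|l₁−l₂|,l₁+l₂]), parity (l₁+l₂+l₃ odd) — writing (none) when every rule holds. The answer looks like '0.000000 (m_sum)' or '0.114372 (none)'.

0.000000 (triangle)

l₃=2 ∉ [3,7] — triangle fails ⇒ I = 0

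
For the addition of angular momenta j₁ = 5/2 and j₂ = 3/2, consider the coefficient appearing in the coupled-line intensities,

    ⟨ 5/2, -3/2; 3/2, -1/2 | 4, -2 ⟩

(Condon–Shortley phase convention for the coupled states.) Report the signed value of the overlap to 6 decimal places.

+√(15/28) = +0.731925

triangle: 0!·5!·3!/9! = 720/362880
(j±m)!: 1!·4!·1!·2!·2!·6! = 69120
prefactor² = (2J+1)·Δ·N² = 8640/7
  k=0: +1/(0!·0!·4!·1!·1!·2!) = 1/48
Σ = 1/48  ⇒  CG² = 8640/7·(1/48)² = 15/28
CG = +√(15/28) = +0.731925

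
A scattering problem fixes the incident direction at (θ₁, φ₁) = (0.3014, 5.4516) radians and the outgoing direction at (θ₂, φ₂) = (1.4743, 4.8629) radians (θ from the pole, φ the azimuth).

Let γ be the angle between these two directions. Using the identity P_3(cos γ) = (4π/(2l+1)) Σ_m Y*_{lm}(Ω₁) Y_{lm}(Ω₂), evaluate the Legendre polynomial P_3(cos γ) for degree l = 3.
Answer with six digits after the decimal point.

Term-by-term m-sum for l=3 (normalisation 4π/7 = 1.795196):
  m=-3: (-0.00871 - 0.00658j) × (-0.17952 - 0.37019j) = -0.00087 + 0.00441j  (running Σ = -0.00087 + 0.00441j)
  m=-2: (-0.00793 - 0.08564j) × (-0.09316 + 0.02892j) = 0.00322 + 0.00775j  (running Σ = 0.00234 + 0.01215j)
  m=-1: (0.23006 - 0.25235j) × (-0.04599 - 0.30328j) = -0.08712 - 0.05816j  (running Σ = -0.08477 - 0.04601j)
  m=0: (0.55569 + 0.00000j) × (-0.10619 + 0.00000j) = -0.05901 + 0.00000j  (running Σ = -0.14378 - 0.04601j)
  m=1: (-0.23006 - 0.25235j) × (0.04599 - 0.30328j) = -0.08712 + 0.05816j  (running Σ = -0.23090 + 0.01215j)
  m=2: (-0.00793 + 0.08564j) × (-0.09316 - 0.02892j) = 0.00322 - 0.00775j  (running Σ = -0.22768 + 0.00441j)
  m=3: (0.00871 - 0.00658j) × (0.17952 - 0.37019j) = -0.00087 - 0.00441j  (running Σ = -0.22855 + 0.00000j)
Accumulated sum -0.22855 + 0.00000j; after 4π/(2l+1) scaling, -0.41030 + 0.00000j ⇒ P_3 = -0.410297

-0.410297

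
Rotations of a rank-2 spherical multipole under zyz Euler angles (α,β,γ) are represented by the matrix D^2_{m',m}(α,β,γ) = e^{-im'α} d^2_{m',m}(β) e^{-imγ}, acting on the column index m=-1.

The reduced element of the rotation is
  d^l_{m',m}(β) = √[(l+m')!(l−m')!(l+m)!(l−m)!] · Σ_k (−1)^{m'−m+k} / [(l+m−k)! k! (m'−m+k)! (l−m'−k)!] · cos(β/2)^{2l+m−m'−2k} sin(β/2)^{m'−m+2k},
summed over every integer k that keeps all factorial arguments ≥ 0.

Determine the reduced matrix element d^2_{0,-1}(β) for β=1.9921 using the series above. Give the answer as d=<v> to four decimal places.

d^2_{0,-1}(β=1.9921) via the finite sum:
Half-angle: c=0.543622, s=0.839330. N=√(2·2·1·6)=4.898979
k∈{0,1} keeps every argument non-negative
  k=0: (−1)^1·4.8990/(2)·0.5436^3·0.8393^1 = -0.330293
  k=1: (−1)^2·4.8990/(2)·0.5436^1·0.8393^3 = +0.787356
d^2_{0,-1}(1.9921) = -0.330293 +0.787356 = +0.457063

d=0.4571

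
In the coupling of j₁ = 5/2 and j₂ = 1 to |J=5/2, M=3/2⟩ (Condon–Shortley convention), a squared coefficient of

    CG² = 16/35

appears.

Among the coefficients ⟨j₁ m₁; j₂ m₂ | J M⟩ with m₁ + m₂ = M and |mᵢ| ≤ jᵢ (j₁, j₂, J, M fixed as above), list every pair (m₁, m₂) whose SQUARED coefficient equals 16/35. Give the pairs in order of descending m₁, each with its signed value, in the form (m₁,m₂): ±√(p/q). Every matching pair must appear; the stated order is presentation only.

(1/2,1): −√(16/35)

Admissible pairs with m₁+m₂ = M = 3/2: (1/2,1), (3/2,0), (5/2,-1)
  (m₁,m₂)=(5/2,-1): CG² = 2/7, CG = +√(2/7)
  (m₁,m₂)=(3/2,0): CG² = 9/35, CG = +√(9/35)
  (m₁,m₂)=(1/2,1): CG² = 16/35, CG = −√(16/35)   ← matches the target
Pairs with CG² = 16/35: (1/2,1): −√(16/35)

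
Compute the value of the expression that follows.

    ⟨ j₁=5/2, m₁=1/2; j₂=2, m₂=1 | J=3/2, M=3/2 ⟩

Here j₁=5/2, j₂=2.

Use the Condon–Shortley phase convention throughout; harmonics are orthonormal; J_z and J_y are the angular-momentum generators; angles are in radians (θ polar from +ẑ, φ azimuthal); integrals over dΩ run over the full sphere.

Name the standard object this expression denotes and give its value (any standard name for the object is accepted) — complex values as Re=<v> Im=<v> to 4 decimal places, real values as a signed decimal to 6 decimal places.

This is a Clebsch–Gordan (vector-coupling) coefficient.
triangle: 3!×2!×1!/7! = 12/5040
(j±m)!: 3!×2!×3!×1!×3!×0! = 432
prefactor² = (2J+1)×Δ×N² = 144/35
  k=2: +1/(2!×1!×0!×1!×2!×0!) = 1/4
Σ = 1/4  ⇒  CG² = 144/35×(1/4)² = 9/35
CG = +√(9/35) = +0.507093

Clebsch–Gordan coefficient, +√(9/35) ≈ +0.507093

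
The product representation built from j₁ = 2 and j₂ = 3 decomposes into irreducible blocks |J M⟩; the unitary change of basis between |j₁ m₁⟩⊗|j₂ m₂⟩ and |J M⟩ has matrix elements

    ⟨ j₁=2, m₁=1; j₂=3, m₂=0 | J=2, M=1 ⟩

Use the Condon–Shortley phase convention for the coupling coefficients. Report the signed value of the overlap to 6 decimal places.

−√(2/7) ≈ -0.534522

triangle: 3!×1!×3!/8! = 36/40320
(j±m)!: 3!×1!×3!×3!×3!×1! = 1296
prefactor² = (2J+1)×Δ×N² = 81/14
  k=0: +1/(0!×3!×1!×3!×0!×0!) = 1/36
  k=1: −1/(1!×2!×0!×2!×1!×1!) = -1/4
Σ = -2/9  ⇒  CG² = 81/14×(-2/9)² = 2/7
CG = −√(2/7) = -0.534522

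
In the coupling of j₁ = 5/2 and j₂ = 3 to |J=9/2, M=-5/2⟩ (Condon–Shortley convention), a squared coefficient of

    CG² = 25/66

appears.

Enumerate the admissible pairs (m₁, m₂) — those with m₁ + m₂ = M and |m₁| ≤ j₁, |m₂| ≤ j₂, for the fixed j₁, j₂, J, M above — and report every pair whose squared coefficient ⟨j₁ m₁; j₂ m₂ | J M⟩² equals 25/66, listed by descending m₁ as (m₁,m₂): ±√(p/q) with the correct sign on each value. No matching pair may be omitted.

(-5/2,0): −√(25/66)

Admissible pairs with m₁+m₂ = M = -5/2: (-5/2,0), (-3/2,-1), (-1/2,-2), (1/2,-3)
  (m₁,m₂)=(1/2,-3): CG² = 3/11, CG = +√(3/11)
  (m₁,m₂)=(-1/2,-2): CG² = 49/198, CG = +√(49/198)
  (m₁,m₂)=(-3/2,-1): CG² = 10/99, CG = −√(10/99)
  (m₁,m₂)=(-5/2,0): CG² = 25/66, CG = −√(25/66)   ← matches the target
Pairs with CG² = 25/66: (-5/2,0): −√(25/66)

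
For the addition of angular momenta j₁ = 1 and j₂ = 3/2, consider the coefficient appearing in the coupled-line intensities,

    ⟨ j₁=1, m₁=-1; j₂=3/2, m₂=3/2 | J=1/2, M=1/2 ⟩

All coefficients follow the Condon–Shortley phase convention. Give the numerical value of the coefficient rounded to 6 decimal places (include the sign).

√[2·2!0!1!/4! · 0!2!3!0!1!0!] = √(2)
  +(−1)^2/∏(2,0,0,1,0,0)! = 1/2  (running 1/2)
⟨..|..⟩ = √(2)·(1/2) = +0.707107

+0.707107  (= +√(1/2))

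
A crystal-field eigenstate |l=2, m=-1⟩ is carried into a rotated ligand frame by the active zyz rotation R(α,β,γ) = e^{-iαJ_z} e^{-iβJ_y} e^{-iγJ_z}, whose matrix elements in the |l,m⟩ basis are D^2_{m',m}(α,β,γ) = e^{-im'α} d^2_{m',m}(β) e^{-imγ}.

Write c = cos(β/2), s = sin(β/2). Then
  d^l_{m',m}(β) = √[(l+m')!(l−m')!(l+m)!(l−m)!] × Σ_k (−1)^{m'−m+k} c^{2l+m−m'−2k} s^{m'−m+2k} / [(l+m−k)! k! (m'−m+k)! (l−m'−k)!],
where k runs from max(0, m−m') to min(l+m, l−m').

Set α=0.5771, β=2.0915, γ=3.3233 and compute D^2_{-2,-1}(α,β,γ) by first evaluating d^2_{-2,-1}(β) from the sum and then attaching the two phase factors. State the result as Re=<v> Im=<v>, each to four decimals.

First d^2_{-2,-1}(β=2.0915), then the phase factors e^{-i(-2)α} and e^{-i(-1)γ}:
c=cos(2.091500/2)=0.501253, s=sin(2.091500/2)=0.865301; N=√[1·24·1·6]=12.000000
k: max(0,(-1)−(-2))=1 … min(2+(-1),2−(-2))=1
  k=1: (−1)^0·12.0000/(6)·0.5013^3·0.8653^1 = +0.217956
d^2_{-2,-1}(2.0915) = +0.217956
Phases: e^{-i·(-2)·0.5771}=+0.404650+0.914472i, e^{-i·(-1)·3.3233}=-0.983537-0.180709i ⇒ D=-0.050726-0.211971i

Re=-0.0507 Im=-0.2120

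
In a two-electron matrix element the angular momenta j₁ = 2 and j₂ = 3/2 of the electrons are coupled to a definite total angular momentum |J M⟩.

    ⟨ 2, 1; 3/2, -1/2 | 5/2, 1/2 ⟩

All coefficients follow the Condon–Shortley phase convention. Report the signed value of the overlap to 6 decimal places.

+0.597614

j₁+j₂−J=1  J+j₁−j₂=3  J−j₁+j₂=2  j₁+j₂+J+1=7
(j₁±m₁, j₂±m₂, J±M) = (3,1,1,2,3,2)
P² = 72/35
sum k=0..1:
  [0] +1/2 = 1/2
  [1] −1/12 = -1/12
S = 5/12
C² = P²·S² = 5/14 ; C = +0.597614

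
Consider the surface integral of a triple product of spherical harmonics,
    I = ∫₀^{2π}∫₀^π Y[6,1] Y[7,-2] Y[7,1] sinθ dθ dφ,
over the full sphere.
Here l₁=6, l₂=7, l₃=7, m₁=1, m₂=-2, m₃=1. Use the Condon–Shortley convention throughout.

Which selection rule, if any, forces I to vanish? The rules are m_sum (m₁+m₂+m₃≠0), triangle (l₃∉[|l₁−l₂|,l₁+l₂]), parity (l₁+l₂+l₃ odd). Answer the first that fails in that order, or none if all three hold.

none

m₁+m₂+m₃ = 1 − 2 + 1 = 0  ✓
triangle: |6−7|=1 ≤ l₃=7 ≤ 6+7=13  ✓
parity: l₁+l₂+l₃ = 20 is even  ✓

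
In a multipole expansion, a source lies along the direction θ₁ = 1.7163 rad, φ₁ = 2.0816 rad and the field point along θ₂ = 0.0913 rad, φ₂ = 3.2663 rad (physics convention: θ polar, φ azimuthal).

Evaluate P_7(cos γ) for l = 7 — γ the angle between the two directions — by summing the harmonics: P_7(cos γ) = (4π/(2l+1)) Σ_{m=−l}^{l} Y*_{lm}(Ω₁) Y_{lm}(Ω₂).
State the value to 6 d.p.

Expand P_7 via completeness: Σ_{m} conj(Y_{7,m}) at Ω₁ times Y_{7,m} at Ω₂ —
  term(m=-7) = -0.000000-0.000000i   from Y*(Ω₁)=-0.195213+0.421162i, Y(Ω₂)=-0.000000+0.000000i
  term(m=-6) = -0.000000+0.000000i   from Y*(Ω₁)=-0.253773+0.019521i, Y(Ω₂)=+0.000001-0.000001i
  term(m=-5) = -0.000007-0.000002i   from Y*(Ω₁)=+0.140170+0.210450i, Y(Ω₂)=-0.000022+0.000016i
  term(m=-4) = +0.000004+0.000139i   from Y*(Ω₁)=-0.126528+0.247603i, Y(Ω₂)=+0.000439-0.000239i
  term(m=-3) = -0.001078+0.000472i   from Y*(Ω₁)=+0.179443-0.006891i, Y(Ω₂)=-0.006102+0.002396i
  term(m=-2) = +0.012229+0.011911i   from Y*(Ω₁)=+0.147814+0.241530i, Y(Ω₂)=+0.058420-0.014881i
  term(m=-1) = -0.019917+0.048997i   from Y*(Ω₁)=+0.073434-0.131035i, Y(Ω₂)=-0.349381+0.043798i
  term(m=+0) = +0.275057+0.000000i   from Y*(Ω₁)=+0.283951-0.000000i, Y(Ω₂)=+0.968678+0.000000i
  term(m=+1) = -0.019917-0.048997i   from Y*(Ω₁)=-0.073434-0.131035i, Y(Ω₂)=+0.349381+0.043798i
  term(m=+2) = +0.012229-0.011911i   from Y*(Ω₁)=+0.147814-0.241530i, Y(Ω₂)=+0.058420+0.014881i
  term(m=+3) = -0.001078-0.000472i   from Y*(Ω₁)=-0.179443-0.006891i, Y(Ω₂)=+0.006102+0.002396i
  term(m=+4) = +0.000004-0.000139i   from Y*(Ω₁)=-0.126528-0.247603i, Y(Ω₂)=+0.000439+0.000239i
  term(m=+5) = -0.000007+0.000002i   from Y*(Ω₁)=-0.140170+0.210450i, Y(Ω₂)=+0.000022+0.000016i
  term(m=+6) = -0.000000-0.000000i   from Y*(Ω₁)=-0.253773-0.019521i, Y(Ω₂)=+0.000001+0.000001i
  term(m=+7) = -0.000000+0.000000i   from Y*(Ω₁)=+0.195213+0.421162i, Y(Ω₂)=+0.000000+0.000000i
Accumulated sum +0.257519-0.000000i; after 4π/(2l+1) scaling, +0.215738-0.000000i ⇒ P_7 = 0.215738

0.215738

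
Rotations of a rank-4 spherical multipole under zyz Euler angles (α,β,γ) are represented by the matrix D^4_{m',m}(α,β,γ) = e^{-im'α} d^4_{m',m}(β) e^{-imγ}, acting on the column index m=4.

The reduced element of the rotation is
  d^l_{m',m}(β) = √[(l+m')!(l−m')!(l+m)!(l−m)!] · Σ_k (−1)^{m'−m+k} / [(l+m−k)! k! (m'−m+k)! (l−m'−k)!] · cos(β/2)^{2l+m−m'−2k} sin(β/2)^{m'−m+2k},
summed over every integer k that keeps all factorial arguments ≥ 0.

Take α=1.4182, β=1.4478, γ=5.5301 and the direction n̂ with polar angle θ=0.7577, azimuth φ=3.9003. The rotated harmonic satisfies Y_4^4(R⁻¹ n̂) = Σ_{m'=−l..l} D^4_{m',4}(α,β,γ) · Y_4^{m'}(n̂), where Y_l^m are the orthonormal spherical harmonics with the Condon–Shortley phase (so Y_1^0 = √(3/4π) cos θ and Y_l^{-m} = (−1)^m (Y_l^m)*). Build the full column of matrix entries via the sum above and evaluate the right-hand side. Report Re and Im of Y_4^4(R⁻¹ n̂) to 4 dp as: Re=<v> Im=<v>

Re=0.1405 Im=0.2440

Need the full column D^4_{m',4} for m'=−4..4 at α=1.4182, β=1.4478, γ=5.5301.
cos(β/2)=0.749228, sin(β/2)=0.662312
d^4_{-4,4}: single k=8 term ⇒ +0.037025;  D = -0.027351+0.024956i
d^4_{-3,4}: single k=7 term ⇒ +0.118467;  D = +0.065619+0.098633i
d^4_{-2,4}: single k=6 term ⇒ +0.250716;  D = +0.227426-0.105528i
d^4_{-1,4}: single k=5 term ⇒ +0.401096;  D = -0.111557-0.385270i
d^4_{0,4}: single k=4 term ⇒ +0.507289;  D = -0.503058+0.065385i
d^4_{1,4}: single k=3 term ⇒ +0.513278;  D = -0.011981+0.513138i
d^4_{2,4}: single k=2 term ⇒ +0.410572;  D = +0.404234+0.071864i
d^4_{3,4}: single k=1 term ⇒ +0.248260;  D = +0.080103-0.234982i
d^4_{4,4}: single k=0 term ⇒ +0.099292;  D = -0.088019-0.045951i
Y_4^{m'}(θ=0.7577,φ=3.9003) and Σ D·Y over m':
  (-0.0274+0.0250i)·(-0.0982-0.0105i)  (+0.0656+0.0986i)·(+0.1913+0.2247i)  (+0.2274-0.1055i)·(+0.0227-0.4250i)  (-0.1116-0.3853i)·(-0.1189+0.1127i)  (-0.5031+0.0654i)·(-0.3263+0.0000i)  (-0.0120+0.5131i)·(+0.1189+0.1127i)  (+0.4042+0.0719i)·(+0.0227+0.4250i)  (+0.0801-0.2350i)·(-0.1913+0.2247i)  (-0.0880-0.0460i)·(-0.0982+0.0105i)
Y_4^4(R⁻¹ n̂) = +0.140475+0.243955i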